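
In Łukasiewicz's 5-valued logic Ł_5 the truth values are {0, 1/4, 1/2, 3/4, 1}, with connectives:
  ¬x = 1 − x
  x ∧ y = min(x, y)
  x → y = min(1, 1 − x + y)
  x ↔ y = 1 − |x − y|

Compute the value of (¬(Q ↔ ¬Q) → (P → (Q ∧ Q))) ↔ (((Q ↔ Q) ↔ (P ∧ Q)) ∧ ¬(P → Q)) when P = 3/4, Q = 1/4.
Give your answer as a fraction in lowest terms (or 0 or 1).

¬Q = ¬1/4 = 3/4
Q ↔ ¬Q = 1/4 ↔ 3/4 = 1/2
¬(Q ↔ ¬Q) = ¬1/2 = 1/2
Q ∧ Q = 1/4 ∧ 1/4 = 1/4
P → (Q ∧ Q) = 3/4 → 1/4 = 1/2
¬(Q ↔ ¬Q) → (P → (Q ∧ Q)) = 1/2 → 1/2 = 1
Q ↔ Q = 1/4 ↔ 1/4 = 1
P ∧ Q = 3/4 ∧ 1/4 = 1/4
(Q ↔ Q) ↔ (P ∧ Q) = 1 ↔ 1/4 = 1/4
P → Q = 3/4 → 1/4 = 1/2
¬(P → Q) = ¬1/2 = 1/2
((Q ↔ Q) ↔ (P ∧ Q)) ∧ ¬(P → Q) = 1/4 ∧ 1/2 = 1/4
(¬(Q ↔ ¬Q) → (P → (Q ∧ Q))) ↔ (((Q ↔ Q) ↔ (P ∧ Q)) ∧ ¬(P → Q)) = 1 ↔ 1/4 = 1/4

1/4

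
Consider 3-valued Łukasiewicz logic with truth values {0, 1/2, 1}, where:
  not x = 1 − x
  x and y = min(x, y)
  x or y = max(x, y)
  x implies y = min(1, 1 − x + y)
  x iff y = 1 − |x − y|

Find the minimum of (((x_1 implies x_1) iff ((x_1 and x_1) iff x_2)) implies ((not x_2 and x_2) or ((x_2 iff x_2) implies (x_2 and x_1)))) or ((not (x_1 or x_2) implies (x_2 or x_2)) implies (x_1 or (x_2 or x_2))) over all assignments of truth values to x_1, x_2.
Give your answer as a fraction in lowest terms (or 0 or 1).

1/2

Take x_1 = 1/2, x_2 = 1/2:
x_1 implies x_1 = 1/2 implies 1/2 = 1
x_1 and x_1 = 1/2 and 1/2 = 1/2
(x_1 and x_1) iff x_2 = 1/2 iff 1/2 = 1
(x_1 implies x_1) iff ((x_1 and x_1) iff x_2) = 1 iff 1 = 1
not x_2 = not 1/2 = 1/2
not x_2 and x_2 = 1/2 and 1/2 = 1/2
x_2 iff x_2 = 1/2 iff 1/2 = 1
x_2 and x_1 = 1/2 and 1/2 = 1/2
(x_2 iff x_2) implies (x_2 and x_1) = 1 implies 1/2 = 1/2
(not x_2 and x_2) or ((x_2 iff x_2) implies (x_2 and x_1)) = 1/2 or 1/2 = 1/2
((x_1 implies x_1) iff ((x_1 and x_1) iff x_2)) implies ((not x_2 and x_2) or ((x_2 iff x_2) implies (x_2 and x_1))) = 1 implies 1/2 = 1/2
x_1 or x_2 = 1/2 or 1/2 = 1/2
not (x_1 or x_2) = not 1/2 = 1/2
x_2 or x_2 = 1/2 or 1/2 = 1/2
not (x_1 or x_2) implies (x_2 or x_2) = 1/2 implies 1/2 = 1
x_2 or x_2 = 1/2 or 1/2 = 1/2
x_1 or (x_2 or x_2) = 1/2 or 1/2 = 1/2
(not (x_1 or x_2) implies (x_2 or x_2)) implies (x_1 or (x_2 or x_2)) = 1 implies 1/2 = 1/2
(((x_1 implies x_1) iff ((x_1 and x_1) iff x_2)) implies ((not x_2 and x_2) or ((x_2 iff x_2) implies (x_2 and x_1)))) or ((not (x_1 or x_2) implies (x_2 or x_2)) implies (x_1 or (x_2 or x_2))) = 1/2 or 1/2 = 1/2
No assignment yields a value below 1/2, so this is the minimum.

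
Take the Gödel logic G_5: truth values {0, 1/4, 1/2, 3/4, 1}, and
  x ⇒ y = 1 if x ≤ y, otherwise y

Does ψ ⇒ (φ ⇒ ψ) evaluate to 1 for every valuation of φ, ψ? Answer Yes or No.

At φ = 1/4, ψ = 3/4, for instance:
φ ⇒ ψ = 1/4 ⇒ 3/4 = 1
ψ ⇒ (φ ⇒ ψ) = 3/4 ⇒ 1 = 1
and checking the remaining 24 assignments likewise gives ≥ 1 in every case.

Yes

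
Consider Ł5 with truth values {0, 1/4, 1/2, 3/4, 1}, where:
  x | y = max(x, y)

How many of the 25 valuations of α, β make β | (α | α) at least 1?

value 1: 9 assignments (counts)
value 3/4: 7 assignments
value 1/2: 5 assignments
value 1/4: 3 assignments
value 0: 1 assignment
So 9 of the 25 assignments meet the threshold.

9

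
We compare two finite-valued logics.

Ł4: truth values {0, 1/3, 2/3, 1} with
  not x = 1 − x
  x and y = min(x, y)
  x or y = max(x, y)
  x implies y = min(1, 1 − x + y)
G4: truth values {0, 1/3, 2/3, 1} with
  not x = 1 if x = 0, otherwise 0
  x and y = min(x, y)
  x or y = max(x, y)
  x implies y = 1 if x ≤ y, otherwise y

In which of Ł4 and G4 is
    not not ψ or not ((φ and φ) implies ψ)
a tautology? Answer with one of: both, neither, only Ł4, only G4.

neither

In Ł4: at φ = 0, ψ = 0 the value is 0 — not a tautology.
In G4: at φ = 0, ψ = 0 the value is 0 — not a tautology.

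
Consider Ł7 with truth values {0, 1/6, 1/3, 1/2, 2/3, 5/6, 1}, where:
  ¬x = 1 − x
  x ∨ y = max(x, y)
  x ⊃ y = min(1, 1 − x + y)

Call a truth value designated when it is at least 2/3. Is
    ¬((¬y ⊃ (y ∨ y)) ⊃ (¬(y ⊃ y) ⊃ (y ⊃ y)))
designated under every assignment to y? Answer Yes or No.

Counterexample: take y = 0.
¬y = ¬0 = 1
y ∨ y = 0 ∨ 0 = 0
¬y ⊃ (y ∨ y) = 1 ⊃ 0 = 0
y ⊃ y = 0 ⊃ 0 = 1
¬(y ⊃ y) = ¬1 = 0
y ⊃ y = 0 ⊃ 0 = 1
¬(y ⊃ y) ⊃ (y ⊃ y) = 0 ⊃ 1 = 1
(¬y ⊃ (y ∨ y)) ⊃ (¬(y ⊃ y) ⊃ (y ⊃ y)) = 0 ⊃ 1 = 1
¬((¬y ⊃ (y ∨ y)) ⊃ (¬(y ⊃ y) ⊃ (y ⊃ y))) = ¬1 = 0
This gives 0, which is below 2/3.

No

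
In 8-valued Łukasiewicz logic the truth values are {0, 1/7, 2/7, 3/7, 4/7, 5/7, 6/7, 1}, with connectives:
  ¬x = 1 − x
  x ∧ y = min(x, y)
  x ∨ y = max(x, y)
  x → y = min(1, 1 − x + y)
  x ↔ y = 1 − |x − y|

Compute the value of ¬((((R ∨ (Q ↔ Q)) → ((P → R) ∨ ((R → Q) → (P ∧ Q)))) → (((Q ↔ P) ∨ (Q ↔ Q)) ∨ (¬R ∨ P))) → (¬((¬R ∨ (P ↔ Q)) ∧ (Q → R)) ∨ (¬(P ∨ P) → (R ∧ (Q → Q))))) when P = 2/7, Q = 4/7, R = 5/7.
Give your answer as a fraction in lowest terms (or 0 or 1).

Q ↔ Q = 4/7 ↔ 4/7 = 1
R ∨ (Q ↔ Q) = 5/7 ∨ 1 = 1
P → R = 2/7 → 5/7 = 1
R → Q = 5/7 → 4/7 = 6/7
P ∧ Q = 2/7 ∧ 4/7 = 2/7
(R → Q) → (P ∧ Q) = 6/7 → 2/7 = 3/7
(P → R) ∨ ((R → Q) → (P ∧ Q)) = 1 ∨ 3/7 = 1
(R ∨ (Q ↔ Q)) → ((P → R) ∨ ((R → Q) → (P ∧ Q))) = 1 → 1 = 1
Q ↔ P = 4/7 ↔ 2/7 = 5/7
Q ↔ Q = 4/7 ↔ 4/7 = 1
(Q ↔ P) ∨ (Q ↔ Q) = 5/7 ∨ 1 = 1
¬R = ¬5/7 = 2/7
¬R ∨ P = 2/7 ∨ 2/7 = 2/7
((Q ↔ P) ∨ (Q ↔ Q)) ∨ (¬R ∨ P) = 1 ∨ 2/7 = 1
((R ∨ (Q ↔ Q)) → ((P → R) ∨ ((R → Q) → (P ∧ Q)))) → (((Q ↔ P) ∨ (Q ↔ Q)) ∨ (¬R ∨ P)) = 1 → 1 = 1
¬R = ¬5/7 = 2/7
P ↔ Q = 2/7 ↔ 4/7 = 5/7
¬R ∨ (P ↔ Q) = 2/7 ∨ 5/7 = 5/7
Q → R = 4/7 → 5/7 = 1
(¬R ∨ (P ↔ Q)) ∧ (Q → R) = 5/7 ∧ 1 = 5/7
¬((¬R ∨ (P ↔ Q)) ∧ (Q → R)) = ¬5/7 = 2/7
P ∨ P = 2/7 ∨ 2/7 = 2/7
¬(P ∨ P) = ¬2/7 = 5/7
Q → Q = 4/7 → 4/7 = 1
R ∧ (Q → Q) = 5/7 ∧ 1 = 5/7
¬(P ∨ P) → (R ∧ (Q → Q)) = 5/7 → 5/7 = 1
¬((¬R ∨ (P ↔ Q)) ∧ (Q → R)) ∨ (¬(P ∨ P) → (R ∧ (Q → Q))) = 2/7 ∨ 1 = 1
(((R ∨ (Q ↔ Q)) → ((P → R) ∨ ((R → Q) → (P ∧ Q)))) → (((Q ↔ P) ∨ (Q ↔ Q)) ∨ (¬R ∨ P))) → (¬((¬R ∨ (P ↔ Q)) ∧ (Q → R)) ∨ (¬(P ∨ P) → (R ∧ (Q → Q)))) = 1 → 1 = 1
¬((((R ∨ (Q ↔ Q)) → ((P → R) ∨ ((R → Q) → (P ∧ Q)))) → (((Q ↔ P) ∨ (Q ↔ Q)) ∨ (¬R ∨ P))) → (¬((¬R ∨ (P ↔ Q)) ∧ (Q → R)) ∨ (¬(P ∨ P) → (R ∧ (Q → Q))))) = ¬1 = 0

0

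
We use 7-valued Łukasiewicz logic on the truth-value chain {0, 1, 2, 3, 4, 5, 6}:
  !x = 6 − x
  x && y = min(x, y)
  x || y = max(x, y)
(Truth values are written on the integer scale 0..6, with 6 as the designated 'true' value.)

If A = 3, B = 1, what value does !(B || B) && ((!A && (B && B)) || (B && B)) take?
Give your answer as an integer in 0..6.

B || B = 1 || 1 = 1
!(B || B) = !1 = 5
!A = !3 = 3
B && B = 1 && 1 = 1
!A && (B && B) = 3 && 1 = 1
B && B = 1 && 1 = 1
(!A && (B && B)) || (B && B) = 1 || 1 = 1
!(B || B) && ((!A && (B && B)) || (B && B)) = 5 && 1 = 1

1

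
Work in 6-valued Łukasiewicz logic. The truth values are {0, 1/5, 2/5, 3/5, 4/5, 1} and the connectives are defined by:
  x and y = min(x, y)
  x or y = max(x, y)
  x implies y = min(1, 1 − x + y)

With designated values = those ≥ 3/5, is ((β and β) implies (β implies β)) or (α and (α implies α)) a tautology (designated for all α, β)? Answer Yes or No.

At α = 4/5, β = 1/5, for instance:
β and β = 1/5 and 1/5 = 1/5
β implies β = 1/5 implies 1/5 = 1
(β and β) implies (β implies β) = 1/5 implies 1 = 1
α implies α = 4/5 implies 4/5 = 1
α and (α implies α) = 4/5 and 1 = 4/5
((β and β) implies (β implies β)) or (α and (α implies α)) = 1 or 4/5 = 1
and checking the remaining 35 assignments likewise gives ≥ 3/5 in every case.

Yes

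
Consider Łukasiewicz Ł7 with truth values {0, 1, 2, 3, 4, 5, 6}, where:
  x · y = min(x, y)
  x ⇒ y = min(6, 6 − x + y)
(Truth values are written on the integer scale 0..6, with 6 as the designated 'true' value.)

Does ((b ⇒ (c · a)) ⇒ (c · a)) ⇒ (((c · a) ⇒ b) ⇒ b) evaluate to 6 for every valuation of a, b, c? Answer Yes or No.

At a = 2, b = 2, c = 6, for instance:
c · a = 6 · 2 = 2
b ⇒ (c · a) = 2 ⇒ 2 = 6
(b ⇒ (c · a)) ⇒ (c · a) = 6 ⇒ 2 = 2
(c · a) ⇒ b = 2 ⇒ 2 = 6
((c · a) ⇒ b) ⇒ b = 6 ⇒ 2 = 2
((b ⇒ (c · a)) ⇒ (c · a)) ⇒ (((c · a) ⇒ b) ⇒ b) = 2 ⇒ 2 = 6
and checking the remaining 342 assignments likewise gives ≥ 6 in every case.

Yes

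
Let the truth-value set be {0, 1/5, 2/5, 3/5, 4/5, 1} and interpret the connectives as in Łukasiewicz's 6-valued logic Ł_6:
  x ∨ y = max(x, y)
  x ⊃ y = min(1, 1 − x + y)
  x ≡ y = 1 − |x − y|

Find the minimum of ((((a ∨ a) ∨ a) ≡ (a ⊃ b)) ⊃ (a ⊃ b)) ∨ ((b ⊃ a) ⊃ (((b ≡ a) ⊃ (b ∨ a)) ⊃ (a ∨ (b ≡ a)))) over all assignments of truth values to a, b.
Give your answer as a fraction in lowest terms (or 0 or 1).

Take a = 3/5, b = 0:
a ∨ a = 3/5 ∨ 3/5 = 3/5
(a ∨ a) ∨ a = 3/5 ∨ 3/5 = 3/5
a ⊃ b = 3/5 ⊃ 0 = 2/5
((a ∨ a) ∨ a) ≡ (a ⊃ b) = 3/5 ≡ 2/5 = 4/5
a ⊃ b = 3/5 ⊃ 0 = 2/5
(((a ∨ a) ∨ a) ≡ (a ⊃ b)) ⊃ (a ⊃ b) = 4/5 ⊃ 2/5 = 3/5
b ⊃ a = 0 ⊃ 3/5 = 1
b ≡ a = 0 ≡ 3/5 = 2/5
b ∨ a = 0 ∨ 3/5 = 3/5
(b ≡ a) ⊃ (b ∨ a) = 2/5 ⊃ 3/5 = 1
b ≡ a = 0 ≡ 3/5 = 2/5
a ∨ (b ≡ a) = 3/5 ∨ 2/5 = 3/5
((b ≡ a) ⊃ (b ∨ a)) ⊃ (a ∨ (b ≡ a)) = 1 ⊃ 3/5 = 3/5
(b ⊃ a) ⊃ (((b ≡ a) ⊃ (b ∨ a)) ⊃ (a ∨ (b ≡ a))) = 1 ⊃ 3/5 = 3/5
((((a ∨ a) ∨ a) ≡ (a ⊃ b)) ⊃ (a ⊃ b)) ∨ ((b ⊃ a) ⊃ (((b ≡ a) ⊃ (b ∨ a)) ⊃ (a ∨ (b ≡ a)))) = 3/5 ∨ 3/5 = 3/5
No assignment yields a value below 3/5, so this is the minimum.

3/5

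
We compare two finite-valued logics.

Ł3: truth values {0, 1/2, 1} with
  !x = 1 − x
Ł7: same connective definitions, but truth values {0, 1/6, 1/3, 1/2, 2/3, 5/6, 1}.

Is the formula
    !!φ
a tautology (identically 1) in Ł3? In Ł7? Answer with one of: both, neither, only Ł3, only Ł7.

neither

In Ł3: at φ = 0 the value is 0 — not a tautology.
In Ł7: at φ = 0 the value is 0 — not a tautology.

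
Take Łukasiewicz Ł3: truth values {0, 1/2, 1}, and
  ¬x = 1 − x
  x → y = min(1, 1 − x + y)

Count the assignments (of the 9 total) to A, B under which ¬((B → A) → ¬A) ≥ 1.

A = 0, B = 0 ↦ 0  <
A = 0, B = 1/2 ↦ 0  <
A = 0, B = 1 ↦ 0  <
A = 1/2, B = 0 ↦ 1/2  <
A = 1/2, B = 1/2 ↦ 1/2  <
A = 1/2, B = 1 ↦ 0  <
A = 1, B = 0 ↦ 1  ≥
A = 1, B = 1/2 ↦ 1  ≥
A = 1, B = 1 ↦ 1  ≥
So 3 of the 9 assignments meet the threshold.

3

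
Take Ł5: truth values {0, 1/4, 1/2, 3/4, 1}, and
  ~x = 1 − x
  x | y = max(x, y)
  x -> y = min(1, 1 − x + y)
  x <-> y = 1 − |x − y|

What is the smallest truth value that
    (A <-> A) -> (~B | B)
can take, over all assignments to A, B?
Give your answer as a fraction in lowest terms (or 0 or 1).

Take A = 0, B = 1/2:
A <-> A = 0 <-> 0 = 1
~B = ~1/2 = 1/2
~B | B = 1/2 | 1/2 = 1/2
(A <-> A) -> (~B | B) = 1 -> 1/2 = 1/2
No assignment yields a value below 1/2, so this is the minimum.

1/2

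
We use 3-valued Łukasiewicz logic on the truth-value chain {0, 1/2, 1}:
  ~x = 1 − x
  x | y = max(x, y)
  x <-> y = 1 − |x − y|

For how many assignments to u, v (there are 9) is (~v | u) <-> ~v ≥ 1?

u = 0, v = 0 ↦ 1  ≥
u = 0, v = 1/2 ↦ 1  ≥
u = 0, v = 1 ↦ 1  ≥
u = 1/2, v = 0 ↦ 1  ≥
u = 1/2, v = 1/2 ↦ 1  ≥
u = 1/2, v = 1 ↦ 1/2  <
u = 1, v = 0 ↦ 1  ≥
u = 1, v = 1/2 ↦ 1/2  <
u = 1, v = 1 ↦ 0  <
So 6 of the 9 assignments meet the threshold.

6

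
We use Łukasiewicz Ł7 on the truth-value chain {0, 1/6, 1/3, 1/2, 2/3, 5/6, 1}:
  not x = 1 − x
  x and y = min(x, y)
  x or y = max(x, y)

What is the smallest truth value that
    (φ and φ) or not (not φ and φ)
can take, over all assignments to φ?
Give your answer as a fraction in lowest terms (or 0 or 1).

Take φ = 1/2:
φ and φ = 1/2 and 1/2 = 1/2
not φ = not 1/2 = 1/2
not φ and φ = 1/2 and 1/2 = 1/2
not (not φ and φ) = not 1/2 = 1/2
(φ and φ) or not (not φ and φ) = 1/2 or 1/2 = 1/2
No assignment yields a value below 1/2, so this is the minimum.

1/2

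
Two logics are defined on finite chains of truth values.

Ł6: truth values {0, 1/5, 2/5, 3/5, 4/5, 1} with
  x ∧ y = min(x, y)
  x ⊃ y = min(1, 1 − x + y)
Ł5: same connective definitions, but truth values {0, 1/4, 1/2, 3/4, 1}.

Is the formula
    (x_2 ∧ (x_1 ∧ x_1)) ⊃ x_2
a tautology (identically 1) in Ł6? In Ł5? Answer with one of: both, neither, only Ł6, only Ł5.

both

In Ł6: every assignment gives 1 — tautology.
In Ł5: every assignment gives 1 — tautology.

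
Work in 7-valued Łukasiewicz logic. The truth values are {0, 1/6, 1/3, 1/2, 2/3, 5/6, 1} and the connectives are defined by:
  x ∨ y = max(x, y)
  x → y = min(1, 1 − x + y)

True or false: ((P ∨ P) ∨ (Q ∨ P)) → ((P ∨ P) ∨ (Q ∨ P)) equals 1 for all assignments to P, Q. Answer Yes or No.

Yes

At P = 2/3, Q = 0, for instance:
P ∨ P = 2/3 ∨ 2/3 = 2/3
Q ∨ P = 0 ∨ 2/3 = 2/3
(P ∨ P) ∨ (Q ∨ P) = 2/3 ∨ 2/3 = 2/3
((P ∨ P) ∨ (Q ∨ P)) → ((P ∨ P) ∨ (Q ∨ P)) = 2/3 → 2/3 = 1
and checking the remaining 48 assignments likewise gives ≥ 1 in every case.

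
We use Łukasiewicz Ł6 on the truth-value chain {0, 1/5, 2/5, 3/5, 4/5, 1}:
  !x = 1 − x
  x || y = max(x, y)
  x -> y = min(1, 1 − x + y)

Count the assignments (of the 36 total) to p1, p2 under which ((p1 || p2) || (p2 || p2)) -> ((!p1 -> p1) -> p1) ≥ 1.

30

value 1: 30 assignments (counts)
value 4/5: 4 assignments
value 3/5: 2 assignments
So 30 of the 36 assignments meet the threshold.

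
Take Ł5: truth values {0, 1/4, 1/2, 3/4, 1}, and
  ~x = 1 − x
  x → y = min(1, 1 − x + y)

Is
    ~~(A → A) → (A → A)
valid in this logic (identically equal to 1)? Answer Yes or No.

Yes

A = 0 ↦ 1
A = 1/4 ↦ 1
A = 1/2 ↦ 1
A = 3/4 ↦ 1
A = 1 ↦ 1
Every assignment gives a value ≥ 1.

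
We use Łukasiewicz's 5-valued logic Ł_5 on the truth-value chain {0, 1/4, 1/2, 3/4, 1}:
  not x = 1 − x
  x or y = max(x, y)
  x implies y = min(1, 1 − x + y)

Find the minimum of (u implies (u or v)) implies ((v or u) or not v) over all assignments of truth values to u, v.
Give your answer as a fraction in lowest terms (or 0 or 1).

Take u = 0, v = 1/2:
u or v = 0 or 1/2 = 1/2
u implies (u or v) = 0 implies 1/2 = 1
v or u = 1/2 or 0 = 1/2
not v = not 1/2 = 1/2
(v or u) or not v = 1/2 or 1/2 = 1/2
(u implies (u or v)) implies ((v or u) or not v) = 1 implies 1/2 = 1/2
No assignment yields a value below 1/2, so this is the minimum.

1/2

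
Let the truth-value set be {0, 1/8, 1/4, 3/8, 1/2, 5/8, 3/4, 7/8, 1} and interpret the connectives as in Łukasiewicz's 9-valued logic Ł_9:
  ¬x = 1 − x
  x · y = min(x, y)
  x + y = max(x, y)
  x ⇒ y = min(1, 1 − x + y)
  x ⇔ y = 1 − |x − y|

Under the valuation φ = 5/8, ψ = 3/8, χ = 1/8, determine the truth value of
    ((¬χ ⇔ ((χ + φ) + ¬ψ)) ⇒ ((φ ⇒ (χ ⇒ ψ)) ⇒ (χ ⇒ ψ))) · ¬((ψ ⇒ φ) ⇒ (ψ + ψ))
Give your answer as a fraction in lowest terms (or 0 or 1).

5/8

¬χ = ¬1/8 = 7/8
χ + φ = 1/8 + 5/8 = 5/8
¬ψ = ¬3/8 = 5/8
(χ + φ) + ¬ψ = 5/8 + 5/8 = 5/8
¬χ ⇔ ((χ + φ) + ¬ψ) = 7/8 ⇔ 5/8 = 3/4
χ ⇒ ψ = 1/8 ⇒ 3/8 = 1
φ ⇒ (χ ⇒ ψ) = 5/8 ⇒ 1 = 1
χ ⇒ ψ = 1/8 ⇒ 3/8 = 1
(φ ⇒ (χ ⇒ ψ)) ⇒ (χ ⇒ ψ) = 1 ⇒ 1 = 1
(¬χ ⇔ ((χ + φ) + ¬ψ)) ⇒ ((φ ⇒ (χ ⇒ ψ)) ⇒ (χ ⇒ ψ)) = 3/4 ⇒ 1 = 1
ψ ⇒ φ = 3/8 ⇒ 5/8 = 1
ψ + ψ = 3/8 + 3/8 = 3/8
(ψ ⇒ φ) ⇒ (ψ + ψ) = 1 ⇒ 3/8 = 3/8
¬((ψ ⇒ φ) ⇒ (ψ + ψ)) = ¬3/8 = 5/8
((¬χ ⇔ ((χ + φ) + ¬ψ)) ⇒ ((φ ⇒ (χ ⇒ ψ)) ⇒ (χ ⇒ ψ))) · ¬((ψ ⇒ φ) ⇒ (ψ + ψ)) = 1 · 5/8 = 5/8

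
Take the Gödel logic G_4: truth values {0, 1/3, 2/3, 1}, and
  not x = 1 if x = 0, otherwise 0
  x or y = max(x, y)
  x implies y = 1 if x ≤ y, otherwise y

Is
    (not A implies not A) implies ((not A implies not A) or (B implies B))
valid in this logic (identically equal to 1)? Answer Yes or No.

Yes

A = 0, B = 0 ↦ 1
A = 0, B = 1/3 ↦ 1
A = 0, B = 2/3 ↦ 1
A = 0, B = 1 ↦ 1
A = 1/3, B = 0 ↦ 1
A = 1/3, B = 1/3 ↦ 1
A = 1/3, B = 2/3 ↦ 1
A = 1/3, B = 1 ↦ 1
A = 2/3, B = 0 ↦ 1
A = 2/3, B = 1/3 ↦ 1
A = 2/3, B = 2/3 ↦ 1
A = 2/3, B = 1 ↦ 1
A = 1, B = 0 ↦ 1
A = 1, B = 1/3 ↦ 1
A = 1, B = 2/3 ↦ 1
A = 1, B = 1 ↦ 1
Every assignment gives a value ≥ 1.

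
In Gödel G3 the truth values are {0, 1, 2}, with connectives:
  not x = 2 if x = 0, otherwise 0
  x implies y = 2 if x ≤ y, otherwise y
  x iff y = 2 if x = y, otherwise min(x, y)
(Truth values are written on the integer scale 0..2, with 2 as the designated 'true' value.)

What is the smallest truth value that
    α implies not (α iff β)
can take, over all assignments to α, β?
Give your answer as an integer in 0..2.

Take α = 1, β = 1:
α iff β = 1 iff 1 = 2
not (α iff β) = not 2 = 0
α implies not (α iff β) = 1 implies 0 = 0
No assignment yields a value below 0, so this is the minimum.

0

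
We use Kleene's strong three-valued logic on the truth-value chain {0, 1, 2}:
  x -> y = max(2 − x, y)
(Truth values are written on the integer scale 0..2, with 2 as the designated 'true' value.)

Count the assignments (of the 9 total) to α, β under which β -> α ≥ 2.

α = 0, β = 0 ↦ 2  ≥
α = 0, β = 1 ↦ 1  <
α = 0, β = 2 ↦ 0  <
α = 1, β = 0 ↦ 2  ≥
α = 1, β = 1 ↦ 1  <
α = 1, β = 2 ↦ 1  <
α = 2, β = 0 ↦ 2  ≥
α = 2, β = 1 ↦ 2  ≥
α = 2, β = 2 ↦ 2  ≥
So 5 of the 9 assignments meet the threshold.

5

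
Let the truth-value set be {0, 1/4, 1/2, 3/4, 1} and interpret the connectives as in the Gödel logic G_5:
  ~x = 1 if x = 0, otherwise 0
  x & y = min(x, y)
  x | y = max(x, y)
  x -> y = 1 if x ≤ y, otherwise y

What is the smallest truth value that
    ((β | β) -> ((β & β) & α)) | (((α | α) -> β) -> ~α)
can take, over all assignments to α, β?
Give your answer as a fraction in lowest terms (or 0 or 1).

1/4

Take α = 1/4, β = 1/2:
β | β = 1/2 | 1/2 = 1/2
β & β = 1/2 & 1/2 = 1/2
(β & β) & α = 1/2 & 1/4 = 1/4
(β | β) -> ((β & β) & α) = 1/2 -> 1/4 = 1/4
α | α = 1/4 | 1/4 = 1/4
(α | α) -> β = 1/4 -> 1/2 = 1
~α = ~1/4 = 0
((α | α) -> β) -> ~α = 1 -> 0 = 0
((β | β) -> ((β & β) & α)) | (((α | α) -> β) -> ~α) = 1/4 | 0 = 1/4
No assignment yields a value below 1/4, so this is the minimum.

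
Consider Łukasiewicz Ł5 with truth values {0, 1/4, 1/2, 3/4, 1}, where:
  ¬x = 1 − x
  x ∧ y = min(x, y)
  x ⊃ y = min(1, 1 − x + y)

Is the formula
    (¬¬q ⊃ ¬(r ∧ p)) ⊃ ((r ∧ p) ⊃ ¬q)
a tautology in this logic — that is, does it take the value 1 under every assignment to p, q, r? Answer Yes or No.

At p = 1, q = 0, r = 3/4, for instance:
¬q = ¬0 = 1
¬¬q = ¬1 = 0
r ∧ p = 3/4 ∧ 1 = 3/4
¬(r ∧ p) = ¬3/4 = 1/4
¬¬q ⊃ ¬(r ∧ p) = 0 ⊃ 1/4 = 1
(r ∧ p) ⊃ ¬q = 3/4 ⊃ 1 = 1
(¬¬q ⊃ ¬(r ∧ p)) ⊃ ((r ∧ p) ⊃ ¬q) = 1 ⊃ 1 = 1
and checking the remaining 124 assignments likewise gives ≥ 1 in every case.

Yes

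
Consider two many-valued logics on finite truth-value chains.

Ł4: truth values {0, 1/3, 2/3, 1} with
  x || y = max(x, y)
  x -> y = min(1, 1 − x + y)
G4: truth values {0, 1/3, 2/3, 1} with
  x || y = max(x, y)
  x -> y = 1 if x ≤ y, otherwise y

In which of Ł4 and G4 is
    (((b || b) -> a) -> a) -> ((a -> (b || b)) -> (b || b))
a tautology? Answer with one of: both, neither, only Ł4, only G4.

only Ł4

In Ł4: every assignment gives 1 — tautology.
In G4: at a = 0, b = 1/3 the value is 1/3 — not a tautology.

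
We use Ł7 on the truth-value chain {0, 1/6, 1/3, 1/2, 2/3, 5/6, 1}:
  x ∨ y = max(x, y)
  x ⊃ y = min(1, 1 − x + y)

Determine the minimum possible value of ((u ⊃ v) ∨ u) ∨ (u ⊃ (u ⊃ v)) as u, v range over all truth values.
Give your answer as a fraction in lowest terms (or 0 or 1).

2/3

Take u = 2/3, v = 0:
u ⊃ v = 2/3 ⊃ 0 = 1/3
(u ⊃ v) ∨ u = 1/3 ∨ 2/3 = 2/3
u ⊃ v = 2/3 ⊃ 0 = 1/3
u ⊃ (u ⊃ v) = 2/3 ⊃ 1/3 = 2/3
((u ⊃ v) ∨ u) ∨ (u ⊃ (u ⊃ v)) = 2/3 ∨ 2/3 = 2/3
No assignment yields a value below 2/3, so this is the minimum.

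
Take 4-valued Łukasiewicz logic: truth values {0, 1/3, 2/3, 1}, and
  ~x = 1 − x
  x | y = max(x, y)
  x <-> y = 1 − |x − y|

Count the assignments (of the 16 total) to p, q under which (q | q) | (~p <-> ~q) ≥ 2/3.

p = 0, q = 0 ↦ 1  ≥
p = 0, q = 1/3 ↦ 2/3  ≥
p = 0, q = 2/3 ↦ 2/3  ≥
p = 0, q = 1 ↦ 1  ≥
p = 1/3, q = 0 ↦ 2/3  ≥
p = 1/3, q = 1/3 ↦ 1  ≥
p = 1/3, q = 2/3 ↦ 2/3  ≥
p = 1/3, q = 1 ↦ 1  ≥
p = 2/3, q = 0 ↦ 1/3  <
p = 2/3, q = 1/3 ↦ 2/3  ≥
p = 2/3, q = 2/3 ↦ 1  ≥
p = 2/3, q = 1 ↦ 1  ≥
p = 1, q = 0 ↦ 0  <
p = 1, q = 1/3 ↦ 1/3  <
p = 1, q = 2/3 ↦ 2/3  ≥
p = 1, q = 1 ↦ 1  ≥
So 13 of the 16 assignments meet the threshold.

13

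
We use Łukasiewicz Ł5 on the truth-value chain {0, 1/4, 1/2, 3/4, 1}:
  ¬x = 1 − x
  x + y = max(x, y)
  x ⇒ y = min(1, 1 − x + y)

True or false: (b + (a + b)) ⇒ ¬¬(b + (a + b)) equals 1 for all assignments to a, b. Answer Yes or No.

At a = 1/4, b = 3/4, for instance:
a + b = 1/4 + 3/4 = 3/4
b + (a + b) = 3/4 + 3/4 = 3/4
¬(b + (a + b)) = ¬3/4 = 1/4
¬¬(b + (a + b)) = ¬1/4 = 3/4
(b + (a + b)) ⇒ ¬¬(b + (a + b)) = 3/4 ⇒ 3/4 = 1
and checking the remaining 24 assignments likewise gives ≥ 1 in every case.

Yes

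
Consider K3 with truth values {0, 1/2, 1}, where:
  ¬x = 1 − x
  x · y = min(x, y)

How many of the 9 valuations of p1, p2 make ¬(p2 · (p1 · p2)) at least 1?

5

p1 = 0, p2 = 0 ↦ 1  ≥
p1 = 0, p2 = 1/2 ↦ 1  ≥
p1 = 0, p2 = 1 ↦ 1  ≥
p1 = 1/2, p2 = 0 ↦ 1  ≥
p1 = 1/2, p2 = 1/2 ↦ 1/2  <
p1 = 1/2, p2 = 1 ↦ 1/2  <
p1 = 1, p2 = 0 ↦ 1  ≥
p1 = 1, p2 = 1/2 ↦ 1/2  <
p1 = 1, p2 = 1 ↦ 0  <
So 5 of the 9 assignments meet the threshold.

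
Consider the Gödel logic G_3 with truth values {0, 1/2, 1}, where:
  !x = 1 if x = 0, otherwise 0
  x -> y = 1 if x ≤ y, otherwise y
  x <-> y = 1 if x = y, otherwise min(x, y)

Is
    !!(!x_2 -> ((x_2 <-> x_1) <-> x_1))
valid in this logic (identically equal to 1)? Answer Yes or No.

Counterexample: take x_1 = 0, x_2 = 0.
!x_2 = !0 = 1
x_2 <-> x_1 = 0 <-> 0 = 1
(x_2 <-> x_1) <-> x_1 = 1 <-> 0 = 0
!x_2 -> ((x_2 <-> x_1) <-> x_1) = 1 -> 0 = 0
!(!x_2 -> ((x_2 <-> x_1) <-> x_1)) = !0 = 1
!!(!x_2 -> ((x_2 <-> x_1) <-> x_1)) = !1 = 0
This gives 0 ≠ 1.

No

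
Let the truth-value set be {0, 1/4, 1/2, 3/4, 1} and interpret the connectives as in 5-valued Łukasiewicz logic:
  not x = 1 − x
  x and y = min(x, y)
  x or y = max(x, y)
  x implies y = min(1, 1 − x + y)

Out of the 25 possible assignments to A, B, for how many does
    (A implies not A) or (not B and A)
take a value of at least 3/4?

value 1: 16 assignments (counts)
value 3/4: 3 assignments (counts)
value 1/2: 4 assignments
value 1/4: 1 assignment
value 0: 1 assignment
So 19 of the 25 assignments meet the threshold.

19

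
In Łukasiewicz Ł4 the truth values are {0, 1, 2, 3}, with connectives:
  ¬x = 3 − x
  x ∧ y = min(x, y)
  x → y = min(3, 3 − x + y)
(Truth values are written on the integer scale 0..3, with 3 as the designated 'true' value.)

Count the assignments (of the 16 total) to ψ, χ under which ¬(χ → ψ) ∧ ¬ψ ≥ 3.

1

ψ = 0, χ = 0 ↦ 0  <
ψ = 0, χ = 1 ↦ 1  <
ψ = 0, χ = 2 ↦ 2  <
ψ = 0, χ = 3 ↦ 3  ≥
ψ = 1, χ = 0 ↦ 0  <
ψ = 1, χ = 1 ↦ 0  <
ψ = 1, χ = 2 ↦ 1  <
ψ = 1, χ = 3 ↦ 2  <
ψ = 2, χ = 0 ↦ 0  <
ψ = 2, χ = 1 ↦ 0  <
ψ = 2, χ = 2 ↦ 0  <
ψ = 2, χ = 3 ↦ 1  <
ψ = 3, χ = 0 ↦ 0  <
ψ = 3, χ = 1 ↦ 0  <
ψ = 3, χ = 2 ↦ 0  <
ψ = 3, χ = 3 ↦ 0  <
So 1 of the 16 assignments meets the threshold.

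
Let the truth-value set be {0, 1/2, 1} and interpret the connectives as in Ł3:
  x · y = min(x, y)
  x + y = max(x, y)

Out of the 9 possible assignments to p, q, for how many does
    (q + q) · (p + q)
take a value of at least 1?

p = 0, q = 0 ↦ 0  <
p = 0, q = 1/2 ↦ 1/2  <
p = 0, q = 1 ↦ 1  ≥
p = 1/2, q = 0 ↦ 0  <
p = 1/2, q = 1/2 ↦ 1/2  <
p = 1/2, q = 1 ↦ 1  ≥
p = 1, q = 0 ↦ 0  <
p = 1, q = 1/2 ↦ 1/2  <
p = 1, q = 1 ↦ 1  ≥
So 3 of the 9 assignments meet the threshold.

3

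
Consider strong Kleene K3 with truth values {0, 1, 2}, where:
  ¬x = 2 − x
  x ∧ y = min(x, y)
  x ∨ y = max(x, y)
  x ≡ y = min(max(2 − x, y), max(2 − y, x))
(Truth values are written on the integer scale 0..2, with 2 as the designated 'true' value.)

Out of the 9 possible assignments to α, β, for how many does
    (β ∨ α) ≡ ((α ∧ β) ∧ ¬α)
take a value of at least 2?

1

α = 0, β = 0 ↦ 2  ≥
α = 0, β = 1 ↦ 1  <
α = 0, β = 2 ↦ 0  <
α = 1, β = 0 ↦ 1  <
α = 1, β = 1 ↦ 1  <
α = 1, β = 2 ↦ 1  <
α = 2, β = 0 ↦ 0  <
α = 2, β = 1 ↦ 0  <
α = 2, β = 2 ↦ 0  <
So 1 of the 9 assignments meets the threshold.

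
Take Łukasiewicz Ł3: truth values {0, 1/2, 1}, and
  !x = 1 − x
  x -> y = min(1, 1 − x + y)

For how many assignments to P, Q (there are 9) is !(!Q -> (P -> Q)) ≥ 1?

1

P = 0, Q = 0 ↦ 0  <
P = 0, Q = 1/2 ↦ 0  <
P = 0, Q = 1 ↦ 0  <
P = 1/2, Q = 0 ↦ 1/2  <
P = 1/2, Q = 1/2 ↦ 0  <
P = 1/2, Q = 1 ↦ 0  <
P = 1, Q = 0 ↦ 1  ≥
P = 1, Q = 1/2 ↦ 0  <
P = 1, Q = 1 ↦ 0  <
So 1 of the 9 assignments meets the threshold.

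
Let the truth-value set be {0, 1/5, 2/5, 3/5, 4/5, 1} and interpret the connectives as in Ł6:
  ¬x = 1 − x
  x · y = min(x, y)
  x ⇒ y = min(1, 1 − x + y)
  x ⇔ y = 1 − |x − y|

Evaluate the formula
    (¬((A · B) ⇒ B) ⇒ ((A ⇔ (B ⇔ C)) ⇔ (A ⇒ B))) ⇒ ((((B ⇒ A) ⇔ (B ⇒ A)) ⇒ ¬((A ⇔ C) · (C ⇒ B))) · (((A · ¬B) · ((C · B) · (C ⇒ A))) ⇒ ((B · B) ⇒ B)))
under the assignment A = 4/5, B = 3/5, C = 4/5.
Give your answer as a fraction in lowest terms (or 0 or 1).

A · B = 4/5 · 3/5 = 3/5
(A · B) ⇒ B = 3/5 ⇒ 3/5 = 1
¬((A · B) ⇒ B) = ¬1 = 0
B ⇔ C = 3/5 ⇔ 4/5 = 4/5
A ⇔ (B ⇔ C) = 4/5 ⇔ 4/5 = 1
A ⇒ B = 4/5 ⇒ 3/5 = 4/5
(A ⇔ (B ⇔ C)) ⇔ (A ⇒ B) = 1 ⇔ 4/5 = 4/5
¬((A · B) ⇒ B) ⇒ ((A ⇔ (B ⇔ C)) ⇔ (A ⇒ B)) = 0 ⇒ 4/5 = 1
B ⇒ A = 3/5 ⇒ 4/5 = 1
B ⇒ A = 3/5 ⇒ 4/5 = 1
(B ⇒ A) ⇔ (B ⇒ A) = 1 ⇔ 1 = 1
A ⇔ C = 4/5 ⇔ 4/5 = 1
C ⇒ B = 4/5 ⇒ 3/5 = 4/5
(A ⇔ C) · (C ⇒ B) = 1 · 4/5 = 4/5
¬((A ⇔ C) · (C ⇒ B)) = ¬4/5 = 1/5
((B ⇒ A) ⇔ (B ⇒ A)) ⇒ ¬((A ⇔ C) · (C ⇒ B)) = 1 ⇒ 1/5 = 1/5
¬B = ¬3/5 = 2/5
A · ¬B = 4/5 · 2/5 = 2/5
C · B = 4/5 · 3/5 = 3/5
C ⇒ A = 4/5 ⇒ 4/5 = 1
(C · B) · (C ⇒ A) = 3/5 · 1 = 3/5
(A · ¬B) · ((C · B) · (C ⇒ A)) = 2/5 · 3/5 = 2/5
B · B = 3/5 · 3/5 = 3/5
(B · B) ⇒ B = 3/5 ⇒ 3/5 = 1
((A · ¬B) · ((C · B) · (C ⇒ A))) ⇒ ((B · B) ⇒ B) = 2/5 ⇒ 1 = 1
(((B ⇒ A) ⇔ (B ⇒ A)) ⇒ ¬((A ⇔ C) · (C ⇒ B))) · (((A · ¬B) · ((C · B) · (C ⇒ A))) ⇒ ((B · B) ⇒ B)) = 1/5 · 1 = 1/5
(¬((A · B) ⇒ B) ⇒ ((A ⇔ (B ⇔ C)) ⇔ (A ⇒ B))) ⇒ ((((B ⇒ A) ⇔ (B ⇒ A)) ⇒ ¬((A ⇔ C) · (C ⇒ B))) · (((A · ¬B) · ((C · B) · (C ⇒ A))) ⇒ ((B · B) ⇒ B))) = 1 ⇒ 1/5 = 1/5

1/5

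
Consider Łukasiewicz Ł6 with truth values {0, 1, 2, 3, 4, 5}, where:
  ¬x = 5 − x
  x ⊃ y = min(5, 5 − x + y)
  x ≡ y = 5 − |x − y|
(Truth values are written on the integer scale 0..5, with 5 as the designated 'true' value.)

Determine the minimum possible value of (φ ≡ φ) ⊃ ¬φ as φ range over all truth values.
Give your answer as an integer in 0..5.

Take φ = 5:
φ ≡ φ = 5 ≡ 5 = 5
¬φ = ¬5 = 0
(φ ≡ φ) ⊃ ¬φ = 5 ⊃ 0 = 0
No assignment yields a value below 0, so this is the minimum.

0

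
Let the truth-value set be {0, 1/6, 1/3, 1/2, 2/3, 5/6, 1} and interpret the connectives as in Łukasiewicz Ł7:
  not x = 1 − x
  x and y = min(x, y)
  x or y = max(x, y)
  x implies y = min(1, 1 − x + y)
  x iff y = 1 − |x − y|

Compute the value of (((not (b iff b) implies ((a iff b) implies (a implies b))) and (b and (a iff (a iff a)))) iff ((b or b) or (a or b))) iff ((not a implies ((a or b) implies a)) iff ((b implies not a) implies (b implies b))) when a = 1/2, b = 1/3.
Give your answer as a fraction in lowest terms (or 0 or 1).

5/6

b iff b = 1/3 iff 1/3 = 1
not (b iff b) = not 1 = 0
a iff b = 1/2 iff 1/3 = 5/6
a implies b = 1/2 implies 1/3 = 5/6
(a iff b) implies (a implies b) = 5/6 implies 5/6 = 1
not (b iff b) implies ((a iff b) implies (a implies b)) = 0 implies 1 = 1
a iff a = 1/2 iff 1/2 = 1
a iff (a iff a) = 1/2 iff 1 = 1/2
b and (a iff (a iff a)) = 1/3 and 1/2 = 1/3
(not (b iff b) implies ((a iff b) implies (a implies b))) and (b and (a iff (a iff a))) = 1 and 1/3 = 1/3
b or b = 1/3 or 1/3 = 1/3
a or b = 1/2 or 1/3 = 1/2
(b or b) or (a or b) = 1/3 or 1/2 = 1/2
((not (b iff b) implies ((a iff b) implies (a implies b))) and (b and (a iff (a iff a)))) iff ((b or b) or (a or b)) = 1/3 iff 1/2 = 5/6
not a = not 1/2 = 1/2
a or b = 1/2 or 1/3 = 1/2
(a or b) implies a = 1/2 implies 1/2 = 1
not a implies ((a or b) implies a) = 1/2 implies 1 = 1
not a = not 1/2 = 1/2
b implies not a = 1/3 implies 1/2 = 1
b implies b = 1/3 implies 1/3 = 1
(b implies not a) implies (b implies b) = 1 implies 1 = 1
(not a implies ((a or b) implies a)) iff ((b implies not a) implies (b implies b)) = 1 iff 1 = 1
(((not (b iff b) implies ((a iff b) implies (a implies b))) and (b and (a iff (a iff a)))) iff ((b or b) or (a or b))) iff ((not a implies ((a or b) implies a)) iff ((b implies not a) implies (b implies b))) = 5/6 iff 1 = 5/6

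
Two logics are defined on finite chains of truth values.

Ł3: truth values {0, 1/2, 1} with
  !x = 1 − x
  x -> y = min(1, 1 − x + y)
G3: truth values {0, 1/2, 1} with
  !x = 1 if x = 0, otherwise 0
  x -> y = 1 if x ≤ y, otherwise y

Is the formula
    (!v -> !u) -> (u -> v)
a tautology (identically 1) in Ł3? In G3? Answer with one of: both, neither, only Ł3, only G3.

In Ł3: every assignment gives 1 — tautology.
In G3: at u = 1, v = 1/2 the value is 1/2 — not a tautology.

only Ł3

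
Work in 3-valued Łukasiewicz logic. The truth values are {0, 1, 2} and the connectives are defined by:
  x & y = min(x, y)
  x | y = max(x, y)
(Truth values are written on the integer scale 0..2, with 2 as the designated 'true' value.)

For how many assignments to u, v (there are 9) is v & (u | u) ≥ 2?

1

u = 0, v = 0 ↦ 0  <
u = 0, v = 1 ↦ 0  <
u = 0, v = 2 ↦ 0  <
u = 1, v = 0 ↦ 0  <
u = 1, v = 1 ↦ 1  <
u = 1, v = 2 ↦ 1  <
u = 2, v = 0 ↦ 0  <
u = 2, v = 1 ↦ 1  <
u = 2, v = 2 ↦ 2  ≥
So 1 of the 9 assignments meets the threshold.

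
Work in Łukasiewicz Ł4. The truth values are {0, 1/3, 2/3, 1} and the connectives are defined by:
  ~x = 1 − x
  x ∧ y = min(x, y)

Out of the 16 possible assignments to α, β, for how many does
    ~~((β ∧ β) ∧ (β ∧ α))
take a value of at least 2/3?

4

α = 0, β = 0 ↦ 0  <
α = 0, β = 1/3 ↦ 0  <
α = 0, β = 2/3 ↦ 0  <
α = 0, β = 1 ↦ 0  <
α = 1/3, β = 0 ↦ 0  <
α = 1/3, β = 1/3 ↦ 1/3  <
α = 1/3, β = 2/3 ↦ 1/3  <
α = 1/3, β = 1 ↦ 1/3  <
α = 2/3, β = 0 ↦ 0  <
α = 2/3, β = 1/3 ↦ 1/3  <
α = 2/3, β = 2/3 ↦ 2/3  ≥
α = 2/3, β = 1 ↦ 2/3  ≥
α = 1, β = 0 ↦ 0  <
α = 1, β = 1/3 ↦ 1/3  <
α = 1, β = 2/3 ↦ 2/3  ≥
α = 1, β = 1 ↦ 1  ≥
So 4 of the 16 assignments meet the threshold.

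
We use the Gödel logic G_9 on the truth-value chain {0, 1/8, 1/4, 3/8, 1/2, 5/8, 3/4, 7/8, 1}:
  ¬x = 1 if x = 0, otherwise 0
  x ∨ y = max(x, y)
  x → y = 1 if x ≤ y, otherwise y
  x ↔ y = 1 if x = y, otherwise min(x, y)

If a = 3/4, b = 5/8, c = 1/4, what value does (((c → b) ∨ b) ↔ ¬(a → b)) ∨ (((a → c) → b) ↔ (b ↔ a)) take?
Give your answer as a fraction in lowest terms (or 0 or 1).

5/8

c → b = 1/4 → 5/8 = 1
(c → b) ∨ b = 1 ∨ 5/8 = 1
a → b = 3/4 → 5/8 = 5/8
¬(a → b) = ¬5/8 = 0
((c → b) ∨ b) ↔ ¬(a → b) = 1 ↔ 0 = 0
a → c = 3/4 → 1/4 = 1/4
(a → c) → b = 1/4 → 5/8 = 1
b ↔ a = 5/8 ↔ 3/4 = 5/8
((a → c) → b) ↔ (b ↔ a) = 1 ↔ 5/8 = 5/8
(((c → b) ∨ b) ↔ ¬(a → b)) ∨ (((a → c) → b) ↔ (b ↔ a)) = 0 ∨ 5/8 = 5/8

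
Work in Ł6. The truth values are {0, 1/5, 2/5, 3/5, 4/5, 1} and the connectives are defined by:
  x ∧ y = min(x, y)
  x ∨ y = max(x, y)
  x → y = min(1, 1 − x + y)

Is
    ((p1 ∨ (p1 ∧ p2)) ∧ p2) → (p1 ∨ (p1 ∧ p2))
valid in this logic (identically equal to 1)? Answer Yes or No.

Yes

At p1 = 2/5, p2 = 1/5, for instance:
p1 ∧ p2 = 2/5 ∧ 1/5 = 1/5
p1 ∨ (p1 ∧ p2) = 2/5 ∨ 1/5 = 2/5
(p1 ∨ (p1 ∧ p2)) ∧ p2 = 2/5 ∧ 1/5 = 1/5
((p1 ∨ (p1 ∧ p2)) ∧ p2) → (p1 ∨ (p1 ∧ p2)) = 1/5 → 2/5 = 1
and checking the remaining 35 assignments likewise gives ≥ 1 in every case.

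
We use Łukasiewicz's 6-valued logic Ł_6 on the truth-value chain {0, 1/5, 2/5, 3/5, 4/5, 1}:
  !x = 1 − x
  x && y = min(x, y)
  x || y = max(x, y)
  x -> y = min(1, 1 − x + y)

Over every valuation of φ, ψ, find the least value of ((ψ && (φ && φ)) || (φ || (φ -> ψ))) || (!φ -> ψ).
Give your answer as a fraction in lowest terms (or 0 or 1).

3/5

Take φ = 2/5, ψ = 0:
φ && φ = 2/5 && 2/5 = 2/5
ψ && (φ && φ) = 0 && 2/5 = 0
φ -> ψ = 2/5 -> 0 = 3/5
φ || (φ -> ψ) = 2/5 || 3/5 = 3/5
(ψ && (φ && φ)) || (φ || (φ -> ψ)) = 0 || 3/5 = 3/5
!φ = !2/5 = 3/5
!φ -> ψ = 3/5 -> 0 = 2/5
((ψ && (φ && φ)) || (φ || (φ -> ψ))) || (!φ -> ψ) = 3/5 || 2/5 = 3/5
No assignment yields a value below 3/5, so this is the minimum.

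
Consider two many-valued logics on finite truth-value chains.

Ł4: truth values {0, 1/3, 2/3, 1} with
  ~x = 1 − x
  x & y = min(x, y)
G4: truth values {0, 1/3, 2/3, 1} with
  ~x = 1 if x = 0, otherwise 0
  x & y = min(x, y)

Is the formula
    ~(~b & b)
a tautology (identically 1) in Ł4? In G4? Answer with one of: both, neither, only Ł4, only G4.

In Ł4: at b = 1/3 the value is 2/3 — not a tautology.
In G4: every assignment gives 1 — tautology.

only G4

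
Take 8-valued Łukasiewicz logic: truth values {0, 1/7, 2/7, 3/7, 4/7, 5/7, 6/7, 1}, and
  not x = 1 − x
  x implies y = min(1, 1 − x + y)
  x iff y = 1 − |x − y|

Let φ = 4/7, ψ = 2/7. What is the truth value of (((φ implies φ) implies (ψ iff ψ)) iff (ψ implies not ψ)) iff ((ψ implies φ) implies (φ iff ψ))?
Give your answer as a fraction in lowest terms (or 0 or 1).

5/7

φ implies φ = 4/7 implies 4/7 = 1
ψ iff ψ = 2/7 iff 2/7 = 1
(φ implies φ) implies (ψ iff ψ) = 1 implies 1 = 1
not ψ = not 2/7 = 5/7
ψ implies not ψ = 2/7 implies 5/7 = 1
((φ implies φ) implies (ψ iff ψ)) iff (ψ implies not ψ) = 1 iff 1 = 1
ψ implies φ = 2/7 implies 4/7 = 1
φ iff ψ = 4/7 iff 2/7 = 5/7
(ψ implies φ) implies (φ iff ψ) = 1 implies 5/7 = 5/7
(((φ implies φ) implies (ψ iff ψ)) iff (ψ implies not ψ)) iff ((ψ implies φ) implies (φ iff ψ)) = 1 iff 5/7 = 5/7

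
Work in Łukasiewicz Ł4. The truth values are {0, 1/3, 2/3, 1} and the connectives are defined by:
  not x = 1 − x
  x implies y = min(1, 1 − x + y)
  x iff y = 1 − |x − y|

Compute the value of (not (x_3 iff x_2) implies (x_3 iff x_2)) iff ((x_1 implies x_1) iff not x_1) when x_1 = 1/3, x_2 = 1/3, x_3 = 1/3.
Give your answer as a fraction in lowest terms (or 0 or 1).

x_3 iff x_2 = 1/3 iff 1/3 = 1
not (x_3 iff x_2) = not 1 = 0
x_3 iff x_2 = 1/3 iff 1/3 = 1
not (x_3 iff x_2) implies (x_3 iff x_2) = 0 implies 1 = 1
x_1 implies x_1 = 1/3 implies 1/3 = 1
not x_1 = not 1/3 = 2/3
(x_1 implies x_1) iff not x_1 = 1 iff 2/3 = 2/3
(not (x_3 iff x_2) implies (x_3 iff x_2)) iff ((x_1 implies x_1) iff not x_1) = 1 iff 2/3 = 2/3

2/3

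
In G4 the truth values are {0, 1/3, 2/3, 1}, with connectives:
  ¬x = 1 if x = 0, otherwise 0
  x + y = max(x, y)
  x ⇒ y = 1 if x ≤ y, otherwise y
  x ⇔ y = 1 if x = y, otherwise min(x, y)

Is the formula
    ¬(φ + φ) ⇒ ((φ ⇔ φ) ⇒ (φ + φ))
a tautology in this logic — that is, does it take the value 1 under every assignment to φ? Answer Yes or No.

No

Counterexample: take φ = 0.
φ + φ = 0 + 0 = 0
¬(φ + φ) = ¬0 = 1
φ ⇔ φ = 0 ⇔ 0 = 1
φ + φ = 0 + 0 = 0
(φ ⇔ φ) ⇒ (φ + φ) = 1 ⇒ 0 = 0
¬(φ + φ) ⇒ ((φ ⇔ φ) ⇒ (φ + φ)) = 1 ⇒ 0 = 0
This gives 0 ≠ 1.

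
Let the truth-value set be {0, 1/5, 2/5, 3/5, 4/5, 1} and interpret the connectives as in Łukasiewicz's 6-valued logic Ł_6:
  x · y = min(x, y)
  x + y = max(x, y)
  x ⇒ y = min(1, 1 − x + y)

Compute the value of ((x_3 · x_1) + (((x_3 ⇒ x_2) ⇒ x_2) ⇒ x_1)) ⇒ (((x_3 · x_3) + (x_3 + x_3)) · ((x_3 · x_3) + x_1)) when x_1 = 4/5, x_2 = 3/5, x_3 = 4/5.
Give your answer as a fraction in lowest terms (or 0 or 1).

x_3 · x_1 = 4/5 · 4/5 = 4/5
x_3 ⇒ x_2 = 4/5 ⇒ 3/5 = 4/5
(x_3 ⇒ x_2) ⇒ x_2 = 4/5 ⇒ 3/5 = 4/5
((x_3 ⇒ x_2) ⇒ x_2) ⇒ x_1 = 4/5 ⇒ 4/5 = 1
(x_3 · x_1) + (((x_3 ⇒ x_2) ⇒ x_2) ⇒ x_1) = 4/5 + 1 = 1
x_3 · x_3 = 4/5 · 4/5 = 4/5
x_3 + x_3 = 4/5 + 4/5 = 4/5
(x_3 · x_3) + (x_3 + x_3) = 4/5 + 4/5 = 4/5
x_3 · x_3 = 4/5 · 4/5 = 4/5
(x_3 · x_3) + x_1 = 4/5 + 4/5 = 4/5
((x_3 · x_3) + (x_3 + x_3)) · ((x_3 · x_3) + x_1) = 4/5 · 4/5 = 4/5
((x_3 · x_1) + (((x_3 ⇒ x_2) ⇒ x_2) ⇒ x_1)) ⇒ (((x_3 · x_3) + (x_3 + x_3)) · ((x_3 · x_3) + x_1)) = 1 ⇒ 4/5 = 4/5

4/5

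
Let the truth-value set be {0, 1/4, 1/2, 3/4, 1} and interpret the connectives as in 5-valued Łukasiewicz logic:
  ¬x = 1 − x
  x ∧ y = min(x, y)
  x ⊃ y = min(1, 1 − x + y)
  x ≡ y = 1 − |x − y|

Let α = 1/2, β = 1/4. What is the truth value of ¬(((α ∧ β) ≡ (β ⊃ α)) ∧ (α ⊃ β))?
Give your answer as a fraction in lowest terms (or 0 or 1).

α ∧ β = 1/2 ∧ 1/4 = 1/4
β ⊃ α = 1/4 ⊃ 1/2 = 1
(α ∧ β) ≡ (β ⊃ α) = 1/4 ≡ 1 = 1/4
α ⊃ β = 1/2 ⊃ 1/4 = 3/4
((α ∧ β) ≡ (β ⊃ α)) ∧ (α ⊃ β) = 1/4 ∧ 3/4 = 1/4
¬(((α ∧ β) ≡ (β ⊃ α)) ∧ (α ⊃ β)) = ¬1/4 = 3/4

3/4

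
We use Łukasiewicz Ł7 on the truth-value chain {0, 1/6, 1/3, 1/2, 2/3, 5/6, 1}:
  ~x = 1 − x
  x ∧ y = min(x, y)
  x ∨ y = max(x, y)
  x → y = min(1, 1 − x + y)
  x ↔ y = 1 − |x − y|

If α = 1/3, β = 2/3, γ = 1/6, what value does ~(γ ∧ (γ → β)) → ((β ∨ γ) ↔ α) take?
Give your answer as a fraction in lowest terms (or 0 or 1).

γ → β = 1/6 → 2/3 = 1
γ ∧ (γ → β) = 1/6 ∧ 1 = 1/6
~(γ ∧ (γ → β)) = ~1/6 = 5/6
β ∨ γ = 2/3 ∨ 1/6 = 2/3
(β ∨ γ) ↔ α = 2/3 ↔ 1/3 = 2/3
~(γ ∧ (γ → β)) → ((β ∨ γ) ↔ α) = 5/6 → 2/3 = 5/6

5/6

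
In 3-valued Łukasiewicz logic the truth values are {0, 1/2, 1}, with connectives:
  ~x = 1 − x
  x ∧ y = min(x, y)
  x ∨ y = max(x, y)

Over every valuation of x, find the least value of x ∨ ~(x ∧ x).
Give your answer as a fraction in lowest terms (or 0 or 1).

Take x = 1/2:
x ∧ x = 1/2 ∧ 1/2 = 1/2
~(x ∧ x) = ~1/2 = 1/2
x ∨ ~(x ∧ x) = 1/2 ∨ 1/2 = 1/2
No assignment yields a value below 1/2, so this is the minimum.

1/2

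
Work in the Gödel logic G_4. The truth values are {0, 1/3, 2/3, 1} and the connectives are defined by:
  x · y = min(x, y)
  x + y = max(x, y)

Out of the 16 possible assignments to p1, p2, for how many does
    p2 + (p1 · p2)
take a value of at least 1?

4

p1 = 0, p2 = 0 ↦ 0  <
p1 = 0, p2 = 1/3 ↦ 1/3  <
p1 = 0, p2 = 2/3 ↦ 2/3  <
p1 = 0, p2 = 1 ↦ 1  ≥
p1 = 1/3, p2 = 0 ↦ 0  <
p1 = 1/3, p2 = 1/3 ↦ 1/3  <
p1 = 1/3, p2 = 2/3 ↦ 2/3  <
p1 = 1/3, p2 = 1 ↦ 1  ≥
p1 = 2/3, p2 = 0 ↦ 0  <
p1 = 2/3, p2 = 1/3 ↦ 1/3  <
p1 = 2/3, p2 = 2/3 ↦ 2/3  <
p1 = 2/3, p2 = 1 ↦ 1  ≥
p1 = 1, p2 = 0 ↦ 0  <
p1 = 1, p2 = 1/3 ↦ 1/3  <
p1 = 1, p2 = 2/3 ↦ 2/3  <
p1 = 1, p2 = 1 ↦ 1  ≥
So 4 of the 16 assignments meet the threshold.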